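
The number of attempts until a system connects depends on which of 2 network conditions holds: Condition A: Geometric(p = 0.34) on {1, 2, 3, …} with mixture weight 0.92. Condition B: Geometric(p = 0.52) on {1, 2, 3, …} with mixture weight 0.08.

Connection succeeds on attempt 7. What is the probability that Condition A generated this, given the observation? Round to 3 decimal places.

By Bayes' theorem, P(k | x) = P(Z=k) f_k(x) / Σ_j P(Z=j) f_j(x).
Evaluate each component's likelihood at the observed value:
  L_A = 0.0281023
  L_B = 0.00635991
Prior × likelihood for each component:
  P(Z=A)·L_A = 0.92 × 0.0281023 = 0.0258542
  P(Z=B)·L_B = 0.08 × 0.00635991 = 0.000508793
Marginal: 0.0258542 + 0.000508793 = 0.0263629
P(Condition A | the observation) = 0.0258542 / 0.0263629 ≈ 0.981

0.981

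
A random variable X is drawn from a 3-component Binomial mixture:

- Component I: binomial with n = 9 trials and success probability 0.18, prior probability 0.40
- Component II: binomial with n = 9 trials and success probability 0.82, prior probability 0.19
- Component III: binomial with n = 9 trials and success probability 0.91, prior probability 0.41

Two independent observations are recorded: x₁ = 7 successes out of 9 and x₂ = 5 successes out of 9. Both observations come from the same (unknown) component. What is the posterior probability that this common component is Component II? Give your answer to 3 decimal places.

By Bayes' theorem, P(k | x) = w_k f_k(x) / Σ_j w_j f_j(x).
Since both observations come from the same component, the likelihood for component k is f_k(x₁)·f_k(x₂).
  f_I = [C(9,7)·0.18^7·0.82^2 = 36·6.1222e-06·0.6724 = 0.000148196] × [0.0107644] = 1.59524e-06
  f_II = [C(9,7)·0.82^7·0.18^2 = 36·0.249285·0.0324 = 0.290767] × [0.0490377] = 0.0142585
  f_III = [C(9,7)·0.91^7·0.09^2 = 36·0.516761·0.0081 = 0.150688] × [0.00515879] = 0.000777365
Unnormalised posteriors:
  w_I·f_I = 0.40 × 1.59524e-06 = 6.38096e-07
  w_II·f_II = 0.19 × 0.0142585 = 0.00270912
  w_III·f_III = 0.41 × 0.000777365 = 0.00031872
Marginal: 6.38096e-07 + 0.00270912 + 0.00031872 = 0.00302848
P(Component II | x₁,x₂) ≈ 0.895

0.895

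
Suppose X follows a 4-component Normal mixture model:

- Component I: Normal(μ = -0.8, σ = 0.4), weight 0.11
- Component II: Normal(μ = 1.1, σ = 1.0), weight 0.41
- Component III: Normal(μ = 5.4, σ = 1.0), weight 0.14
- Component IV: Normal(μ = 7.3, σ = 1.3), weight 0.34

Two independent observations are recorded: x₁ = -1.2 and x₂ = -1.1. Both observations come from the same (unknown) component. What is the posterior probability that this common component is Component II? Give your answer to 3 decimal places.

0.008

P(component k | x) = P(Z=k)·f_k(x) / marginal(x), where marginal(x) = Σ_j P(Z=j)·f_j(x).
Since both observations come from the same component, the likelihood for component k is f_k(x₁)·f_k(x₂).
  f_I = [(1/(0.4·√(2π)))·exp(−(-1.2−-0.8)²/(2·0.4²)) = 0.997356·exp(-0.50000) = 0.604927] × [0.752844] = 0.455415
  f_II = [(1/(1.0·√(2π)))·exp(−(-1.2−1.1)²/(2·1.0²)) = 0.398942·exp(-2.64500) = 0.028327] × [0.0354746] = 0.00100489
  f_III = [(1/(1.0·√(2π)))·exp(−(-1.2−5.4)²/(2·1.0²)) = 0.398942·exp(-21.78000) = 1.38668e-10] × [2.66956e-10] = 3.70182e-20
  f_IV = [(1/(1.3·√(2π)))·exp(−(-1.2−7.3)²/(2·1.3²)) = 0.306879·exp(-21.37574) = 1.59809e-10] × [2.6348e-10] = 4.21065e-20
Multiply by the mixture weights:
  P(Z=I)·f_I = 0.11 × 0.455415 = 0.0500957
  P(Z=II)·f_II = 0.41 × 0.00100489 = 0.000412005
  P(Z=III)·f_III = 0.14 × 3.70182e-20 = 5.18255e-21
  P(Z=IV)·f_IV = 0.34 × 4.21065e-20 = 1.43162e-20
Sum: 0.0500957 + 0.000412005 + 5.18255e-21 + 1.43162e-20 = 0.0505077
So the posterior for Component II is 0.000412005 / 0.0505077 ≈ 0.008.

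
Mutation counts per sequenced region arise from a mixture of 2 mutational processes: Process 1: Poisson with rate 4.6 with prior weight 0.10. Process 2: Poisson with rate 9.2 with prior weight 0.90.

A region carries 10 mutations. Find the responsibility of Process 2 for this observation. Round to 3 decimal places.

Posterior ∝ prior × likelihood, so P(k | x) ∝ w_k f_k(x); normalise over all components.
Poisson probabilities:
  L_1 = e^(−4.6)·4.6^10/10! = 0.0117506
  L_2 = e^(−9.2)·9.2^10/10! = 0.12095
Weight by the priors:
  w_1·L_1 = 0.10 × 0.0117506 = 0.00117506
  w_2·L_2 = 0.90 × 0.12095 = 0.108855
Sum: 0.00117506 + 0.108855 = 0.11003
P(Process 2 | the observation) ≈ 0.989

0.989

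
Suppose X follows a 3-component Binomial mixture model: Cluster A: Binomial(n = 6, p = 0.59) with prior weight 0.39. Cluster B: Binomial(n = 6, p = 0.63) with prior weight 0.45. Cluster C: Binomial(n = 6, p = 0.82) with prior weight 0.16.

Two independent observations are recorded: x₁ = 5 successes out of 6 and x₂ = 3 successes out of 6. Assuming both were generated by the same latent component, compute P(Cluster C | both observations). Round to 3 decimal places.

The responsibility of component k is π_k f_k(x) divided by Σ_j π_j f_j(x).
Since both observations come from the same component, the likelihood for component k is f_k(x₁)·f_k(x₂).
  L_A = [C(6,5)·0.59^5·0.41^1 = 6·0.0714924·0.41 = 0.175871] × [0.283099] = 0.0497889
  L_B = [C(6,5)·0.63^5·0.37^1 = 6·0.0992437·0.37 = 0.220321] × [0.253313] = 0.0558101
  L_C = [C(6,5)·0.82^5·0.18^1 = 6·0.37074·0.18 = 0.400399] × [0.0643116] = 0.0257503
Unnormalised posteriors:
  π_A·L_A = 0.39 × 0.0497889 = 0.0194177
  π_B·L_B = 0.45 × 0.0558101 = 0.0251145
  π_C·L_C = 0.16 × 0.0257503 = 0.00412005
Denominator: 0.0194177 + 0.0251145 + 0.00412005 = 0.0486523
P(Cluster C | data) = 0.00412005 / 0.0486523 ≈ 0.085

0.085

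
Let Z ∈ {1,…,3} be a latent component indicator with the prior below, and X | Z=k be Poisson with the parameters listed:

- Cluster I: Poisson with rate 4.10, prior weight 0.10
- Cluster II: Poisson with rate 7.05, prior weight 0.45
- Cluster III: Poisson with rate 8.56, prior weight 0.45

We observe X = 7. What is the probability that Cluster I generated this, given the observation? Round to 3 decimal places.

P(component k | x) = π_k·f_k(x) / marginal(x), where marginal(x) = Σ_j π_j·f_j(x).
Evaluate each component's likelihood at the observed value:
  f_I = e^(−4.10)·4.10^7/7! = 0.0640397
  f_II = e^(−7.05)·7.05^7/7! = 0.148976
  f_III = e^(−8.56)·8.56^7/7! = 0.128034
Unnormalised posteriors:
  π_I·f_I = 0.10 × 0.0640397 = 0.00640397
  π_II·f_II = 0.45 × 0.148976 = 0.0670393
  π_III·f_III = 0.45 × 0.128034 = 0.0576153
Marginal: 0.00640397 + 0.0670393 + 0.0576153 = 0.131059
P(Cluster I | data) ≈ 0.049

0.049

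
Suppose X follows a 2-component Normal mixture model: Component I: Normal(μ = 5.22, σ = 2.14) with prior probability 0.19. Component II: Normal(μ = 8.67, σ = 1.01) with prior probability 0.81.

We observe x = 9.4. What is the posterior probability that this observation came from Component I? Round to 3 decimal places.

0.021

P(component k | x) = P(Z=k)·f_k(x) / marginal(x), where marginal(x) = Σ_j P(Z=j)·f_j(x).
Evaluate each component's likelihood at the observed value:
  f_I = 0.0276708
  f_II = 0.304194
Multiply by the mixture weights:
  P(Z=I)·f_I = 0.19 × 0.0276708 = 0.00525745
  P(Z=II)·f_II = 0.81 × 0.304194 = 0.246397
Marginal: 0.00525745 + 0.246397 = 0.251655
So the posterior for Component I is 0.00525745 / 0.251655 ≈ 0.021.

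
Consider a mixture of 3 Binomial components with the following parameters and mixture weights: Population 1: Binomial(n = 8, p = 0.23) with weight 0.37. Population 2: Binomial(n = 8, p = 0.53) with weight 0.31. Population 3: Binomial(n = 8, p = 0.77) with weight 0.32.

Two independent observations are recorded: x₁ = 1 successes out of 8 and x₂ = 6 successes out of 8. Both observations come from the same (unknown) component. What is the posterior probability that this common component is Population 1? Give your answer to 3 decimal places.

0.223

Posterior ∝ prior × likelihood, so P(k | x) ∝ π_k f_k(x); normalise over all components.
Since both observations come from the same component, the likelihood for component k is f_k(x₁)·f_k(x₂).
  f_1 = [0.295293] × [0.00245757] = 0.000725704
  f_2 = [0.0214808] × [0.137091] = 0.00294483
  f_3 = [0.000209737] × [0.308715] = 6.47491e-05
Prior × likelihood for each component:
  π_1·f_1 = 0.37 × 0.000725704 = 0.00026851
  π_2·f_2 = 0.31 × 0.00294483 = 0.000912896
  π_3·f_3 = 0.32 × 6.47491e-05 = 2.07197e-05
Marginal: 0.00026851 + 0.000912896 + 2.07197e-05 = 0.00120213
P(Population 1 | x₁, x₂) ≈ 0.223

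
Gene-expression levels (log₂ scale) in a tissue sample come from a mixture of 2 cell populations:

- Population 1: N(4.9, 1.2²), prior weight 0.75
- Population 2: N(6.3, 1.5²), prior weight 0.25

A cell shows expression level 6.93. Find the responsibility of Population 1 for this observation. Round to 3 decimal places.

Posterior ∝ prior × likelihood, so P(k | x) ∝ P(Z=k) f_k(x); normalise over all components.
Evaluate each component's likelihood at the observed value:
  L_1 = (1/(1.2·√(2π)))·exp(−(6.93−4.9)²/(2·1.2²)) = 0.332452·exp(-1.43087) = 0.0794897
  L_2 = (1/(1.5·√(2π)))·exp(−(6.93−6.3)²/(2·1.5²)) = 0.265962·exp(-0.08820) = 0.243508
Multiply by the mixture weights:
  P(Z=1)·L_1 = 0.75 × 0.0794897 = 0.0596173
  P(Z=2)·L_2 = 0.25 × 0.243508 = 0.0608771
Sum: 0.0596173 + 0.0608771 = 0.120494
Responsibility of Population 1: 0.0596173 / 0.120494 ≈ 0.495

0.495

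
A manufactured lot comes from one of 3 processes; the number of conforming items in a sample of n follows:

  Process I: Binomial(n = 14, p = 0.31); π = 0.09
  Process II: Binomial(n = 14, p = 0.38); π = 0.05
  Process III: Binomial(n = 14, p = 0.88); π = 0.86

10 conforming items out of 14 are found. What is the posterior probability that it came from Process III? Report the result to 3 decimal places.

0.987

Posterior ∝ prior × likelihood, so P(k | x) ∝ P(Z=k) f_k(x); normalise over all components.
Binomial probabilities:
  L_I = C(14,10)·0.31^10·0.69^4 = 1001·8.19628e-06·0.226671 = 0.00185972
  L_II = C(14,10)·0.38^10·0.62^4 = 1001·6.27821e-05·0.147763 = 0.00928617
  L_III = C(14,10)·0.88^10·0.12^4 = 1001·0.278501·0.00020736 = 0.0578077
Prior × likelihood for each component:
  P(Z=I)·L_I = 0.09 × 0.00185972 = 0.000167375
  P(Z=II)·L_II = 0.05 × 0.00928617 = 0.000464309
  P(Z=III)·L_III = 0.86 × 0.0578077 = 0.0497146
Denominator: 0.000167375 + 0.000464309 + 0.0497146 = 0.0503463
So the posterior for Process III is 0.0497146 / 0.0503463 ≈ 0.987.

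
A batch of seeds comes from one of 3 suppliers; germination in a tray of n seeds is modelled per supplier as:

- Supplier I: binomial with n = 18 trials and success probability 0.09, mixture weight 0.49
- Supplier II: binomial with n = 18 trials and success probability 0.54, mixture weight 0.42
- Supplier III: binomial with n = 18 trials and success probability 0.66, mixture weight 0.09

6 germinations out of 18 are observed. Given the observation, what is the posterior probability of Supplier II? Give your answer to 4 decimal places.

0.9019

P(component k | x) = P(Z=k)·f_k(x) / marginal(x), where marginal(x) = Σ_j P(Z=j)·f_j(x).
Evaluate each component's likelihood at the observed value:
  L_I = C(18,6)·0.09^6·0.91^12 = 18564·5.31441e-07·0.322475 = 0.00318144
  L_II = C(18,6)·0.54^6·0.46^12 = 18564·0.0247949·8.97623e-05 = 0.0413169
  L_III = C(18,6)·0.66^6·0.34^12 = 18564·0.082654·2.38642e-06 = 0.0036617
Weight by the priors:
  P(Z=I)·L_I = 0.49 × 0.00318144 = 0.0015589
  P(Z=II)·L_II = 0.42 × 0.0413169 = 0.0173531
  P(Z=III)·L_III = 0.09 × 0.0036617 = 0.000329553
Sum: 0.0015589 + 0.0173531 + 0.000329553 = 0.0192416
So the posterior for Supplier II is 0.0173531 / 0.0192416 ≈ 0.9019.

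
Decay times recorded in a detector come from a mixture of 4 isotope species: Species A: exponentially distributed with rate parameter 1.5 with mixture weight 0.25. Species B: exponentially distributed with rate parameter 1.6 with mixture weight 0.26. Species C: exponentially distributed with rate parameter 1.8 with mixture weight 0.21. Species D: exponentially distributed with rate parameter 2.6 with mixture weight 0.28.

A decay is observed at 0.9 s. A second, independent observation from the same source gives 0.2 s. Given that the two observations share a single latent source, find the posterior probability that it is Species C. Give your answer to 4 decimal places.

The responsibility of component k is π_k f_k(x) divided by Σ_j π_j f_j(x).
Since both observations come from the same component, the likelihood for component k is f_k(x₁)·f_k(x₂).
  p_A = [0.38886] × [1.11123] = 0.432112
  p_B = [0.379084] × [1.16184] = 0.440435
  p_C = [0.356218] × [1.25582] = 0.447344
  p_D = [0.250452] × [1.54575] = 0.387137
Prior × likelihood for each component:
  π_A·p_A = 0.25 × 0.432112 = 0.108028
  π_B·p_B = 0.26 × 0.440435 = 0.114513
  π_C·p_C = 0.21 × 0.447344 = 0.0939423
  π_D·p_D = 0.28 × 0.387137 = 0.108398
Evidence: 0.108028 + 0.114513 + 0.0939423 + 0.108398 = 0.424882
P(Species C | x) = 0.0939423 / 0.424882 ≈ 0.2211

0.2211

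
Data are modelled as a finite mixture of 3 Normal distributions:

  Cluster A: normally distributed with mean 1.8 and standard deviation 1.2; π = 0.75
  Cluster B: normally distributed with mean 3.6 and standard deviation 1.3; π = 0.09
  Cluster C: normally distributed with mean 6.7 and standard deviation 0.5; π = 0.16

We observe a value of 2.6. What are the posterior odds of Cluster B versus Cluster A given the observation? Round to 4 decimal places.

0.1029

Only the two components matter; the odds are (P(Z=i) f_i(x)) / (P(Z=j) f_j(x)).
Normal densities:
  L_A = 0.266207
  L_B = 0.228285
  L_C = 1.99968e-15
Posterior odds = (P(Z=B)·L_B) / (P(Z=A)·L_A) = (0.09·0.228285) / (0.75·0.266207) = 0.0205456 / 0.199655 ≈ 0.1029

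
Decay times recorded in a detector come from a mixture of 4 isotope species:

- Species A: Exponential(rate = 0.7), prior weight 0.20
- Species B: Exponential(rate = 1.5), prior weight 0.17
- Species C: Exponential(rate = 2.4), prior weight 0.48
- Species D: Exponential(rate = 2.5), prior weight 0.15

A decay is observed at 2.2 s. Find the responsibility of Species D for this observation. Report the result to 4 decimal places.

P(component k | x) = w_k·f_k(x) / marginal(x), where marginal(x) = Σ_j w_j·f_j(x).
Exponential densities:
  L_A = 0.7·e^(−0.7·2.2) = 0.7·e^(−1.5400) = 0.150067
  L_B = 1.5·e^(−1.5·2.2) = 1.5·e^(−3.3000) = 0.0553248
  L_C = 2.4·e^(−2.4·2.2) = 2.4·e^(−5.2800) = 0.0122218
  L_D = 2.5·e^(−2.5·2.2) = 2.5·e^(−5.5000) = 0.0102169
Weight by the priors:
  w_A·L_A = 0.20 × 0.150067 = 0.0300134
  w_B·L_B = 0.17 × 0.0553248 = 0.00940521
  w_C·L_C = 0.48 × 0.0122218 = 0.00586648
  w_D·L_D = 0.15 × 0.0102169 = 0.00153254
Marginal: 0.0300134 + 0.00940521 + 0.00586648 + 0.00153254 = 0.0468176
Responsibility of Species D: 0.00153254 / 0.0468176 ≈ 0.0327

0.0327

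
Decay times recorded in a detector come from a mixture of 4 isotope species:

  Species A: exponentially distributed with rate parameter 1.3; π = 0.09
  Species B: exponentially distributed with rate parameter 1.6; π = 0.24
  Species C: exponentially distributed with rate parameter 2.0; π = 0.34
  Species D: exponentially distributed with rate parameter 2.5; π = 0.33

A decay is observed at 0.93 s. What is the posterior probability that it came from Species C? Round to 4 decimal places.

0.3435

Posterior ∝ prior × likelihood, so P(k | x) ∝ π_k f_k(x); normalise over all components.
Exponential densities:
  p_A = 1.3·e^(−1.3·0.93) = 1.3·e^(−1.2090) = 0.388044
  p_B = 1.6·e^(−1.6·0.93) = 1.6·e^(−1.4880) = 0.361318
  p_C = 2.0·e^(−2.0·0.93) = 2.0·e^(−1.8600) = 0.311345
  p_D = 2.5·e^(−2.5·0.93) = 2.5·e^(−2.3250) = 0.244459
Unnormalised posteriors:
  π_A·p_A = 0.09 × 0.388044 = 0.034924
  π_B·p_B = 0.24 × 0.361318 = 0.0867164
  π_C·p_C = 0.34 × 0.311345 = 0.105857
  π_D·p_D = 0.33 × 0.244459 = 0.0806713
Denominator: 0.034924 + 0.0867164 + 0.105857 + 0.0806713 = 0.308169
P(Species C | data) = 0.105857 / 0.308169 ≈ 0.3435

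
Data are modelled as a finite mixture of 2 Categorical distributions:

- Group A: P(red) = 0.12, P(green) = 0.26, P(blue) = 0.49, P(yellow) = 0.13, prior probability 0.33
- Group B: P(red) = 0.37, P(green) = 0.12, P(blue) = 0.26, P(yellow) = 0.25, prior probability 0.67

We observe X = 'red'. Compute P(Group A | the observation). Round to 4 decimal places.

Posterior ∝ prior × likelihood, so P(k | x) ∝ π_k f_k(x); normalise over all components.
Component likelihoods at x = 'red':
  L_A = P(red | comp) = 0.12
  L_B = P(red | comp) = 0.37
Unnormalised posteriors:
  π_A·L_A = 0.33 × 0.12 = 0.0396
  π_B·L_B = 0.67 × 0.37 = 0.2479
Sum: 0.0396 + 0.2479 = 0.2875
So the posterior for Group A is 0.0396 / 0.2875 ≈ 0.1377.

0.1377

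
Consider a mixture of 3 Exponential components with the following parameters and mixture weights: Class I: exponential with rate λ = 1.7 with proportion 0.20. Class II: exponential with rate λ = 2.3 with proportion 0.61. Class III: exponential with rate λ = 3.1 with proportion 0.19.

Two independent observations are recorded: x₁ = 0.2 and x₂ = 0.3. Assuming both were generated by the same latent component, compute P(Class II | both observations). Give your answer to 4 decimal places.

Posterior ∝ prior × likelihood, so P(k | x) ∝ w_k f_k(x); normalise over all components.
Since both observations come from the same component, the likelihood for component k is f_k(x₁)·f_k(x₂).
  p_I = [1.7·e^(−1.7·0.2) = 1.7·e^(−0.3400) = 1.21001] × [1.02084] = 1.23523
  p_II = [2.3·e^(−2.3·0.2) = 2.3·e^(−0.4600) = 1.45195] × [1.15362] = 1.67501
  p_III = [3.1·e^(−3.1·0.2) = 3.1·e^(−0.6200) = 1.66763] × [1.22312] = 2.0397
Unnormalised posteriors:
  w_I·p_I = 0.20 × 1.23523 = 0.247046
  w_II·p_II = 0.61 × 1.67501 = 1.02176
  w_III·p_III = 0.19 × 2.0397 = 0.387544
Sum: 0.247046 + 1.02176 + 0.387544 = 1.65634
So the posterior for Class II is 1.02176 / 1.65634 ≈ 0.6169.

0.6169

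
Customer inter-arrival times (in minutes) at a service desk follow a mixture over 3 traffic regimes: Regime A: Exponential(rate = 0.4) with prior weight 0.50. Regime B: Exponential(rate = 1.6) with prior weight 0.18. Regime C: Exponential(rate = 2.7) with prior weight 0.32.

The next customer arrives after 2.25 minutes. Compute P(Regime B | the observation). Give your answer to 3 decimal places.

Posterior ∝ prior × likelihood, so P(k | x) ∝ π_k f_k(x); normalise over all components.
Exponential densities:
  f_A = 0.4·e^(−0.4·2.25) = 0.4·e^(−0.9000) = 0.162628
  f_B = 1.6·e^(−1.6·2.25) = 1.6·e^(−3.6000) = 0.043718
  f_C = 2.7·e^(−2.7·2.25) = 2.7·e^(−6.0750) = 0.00620904
Prior × likelihood for each component:
  π_A·f_A = 0.50 × 0.162628 = 0.0813139
  π_B·f_B = 0.18 × 0.043718 = 0.00786923
  π_C·f_C = 0.32 × 0.00620904 = 0.00198689
Marginal: 0.0813139 + 0.00786923 + 0.00198689 = 0.0911701
P(Regime B | the observation) = 0.00786923 / 0.0911701 ≈ 0.086

0.086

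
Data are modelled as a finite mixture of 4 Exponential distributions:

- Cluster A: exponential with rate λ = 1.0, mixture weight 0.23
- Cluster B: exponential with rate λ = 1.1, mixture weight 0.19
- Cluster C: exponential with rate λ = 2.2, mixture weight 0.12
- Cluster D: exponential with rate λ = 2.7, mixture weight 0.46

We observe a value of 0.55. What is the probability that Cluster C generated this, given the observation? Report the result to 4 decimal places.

0.1297

Apply Bayes' rule: the posterior for each component is proportional to its prior times its likelihood at x.
Evaluate each component's likelihood at the observed value:
  f_A = 1.0·e^(−1.0·0.55) = 1.0·e^(−0.5500) = 0.57695
  f_B = 1.1·e^(−1.1·0.55) = 1.1·e^(−0.6050) = 0.600682
  f_C = 2.2·e^(−2.2·0.55) = 2.2·e^(−1.2100) = 0.656034
  f_D = 2.7·e^(−2.7·0.55) = 2.7·e^(−1.4850) = 0.611556
Weight by the priors:
  π_A·f_A = 0.23 × 0.57695 = 0.132698
  π_B·f_B = 0.19 × 0.600682 = 0.11413
  π_C·f_C = 0.12 × 0.656034 = 0.0787241
  π_D·f_D = 0.46 × 0.611556 = 0.281316
Normaliser: 0.132698 + 0.11413 + 0.0787241 + 0.281316 = 0.606868
P(Cluster C | the observation) ≈ 0.1297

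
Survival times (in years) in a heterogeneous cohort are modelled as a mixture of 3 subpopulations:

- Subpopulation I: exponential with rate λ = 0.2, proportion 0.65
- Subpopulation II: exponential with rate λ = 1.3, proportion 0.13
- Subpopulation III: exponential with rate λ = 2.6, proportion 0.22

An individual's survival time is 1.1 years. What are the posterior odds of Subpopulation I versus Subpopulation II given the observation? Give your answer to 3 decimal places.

The posterior odds equal the prior odds times the likelihood ratio: (π_i/π_j)·(f_i(x)/f_j(x)).
Evaluate each component's likelihood at the observed value:
  f_I = 0.2·e^(−0.2·1.1) = 0.2·e^(−0.2200) = 0.160504
  f_II = 1.3·e^(−1.3·1.1) = 1.3·e^(−1.4300) = 0.311102
  f_III = 2.6·e^(−2.6·1.1) = 2.6·e^(−2.8600) = 0.148899
0.104327 / 0.0404432 ≈ 2.580

2.580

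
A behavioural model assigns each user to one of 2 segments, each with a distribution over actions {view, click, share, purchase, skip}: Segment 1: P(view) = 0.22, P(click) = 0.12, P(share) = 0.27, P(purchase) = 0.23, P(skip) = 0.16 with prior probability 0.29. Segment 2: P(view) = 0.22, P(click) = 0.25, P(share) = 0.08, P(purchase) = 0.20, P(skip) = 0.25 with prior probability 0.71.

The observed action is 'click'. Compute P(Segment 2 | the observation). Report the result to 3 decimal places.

0.836

The responsibility of component k is P(Z=k) f_k(x) divided by Σ_j P(Z=j) f_j(x).
Component likelihoods at x = 'click':
  L_1 = P(click | comp) = 0.12
  L_2 = P(click | comp) = 0.25
Weight by the priors:
  P(Z=1)·L_1 = 0.29 × 0.12 = 0.0348
  P(Z=2)·L_2 = 0.71 × 0.25 = 0.1775
Normaliser: 0.0348 + 0.1775 = 0.2123
P(Segment 2 | data) = 0.1775 / 0.2123 ≈ 0.836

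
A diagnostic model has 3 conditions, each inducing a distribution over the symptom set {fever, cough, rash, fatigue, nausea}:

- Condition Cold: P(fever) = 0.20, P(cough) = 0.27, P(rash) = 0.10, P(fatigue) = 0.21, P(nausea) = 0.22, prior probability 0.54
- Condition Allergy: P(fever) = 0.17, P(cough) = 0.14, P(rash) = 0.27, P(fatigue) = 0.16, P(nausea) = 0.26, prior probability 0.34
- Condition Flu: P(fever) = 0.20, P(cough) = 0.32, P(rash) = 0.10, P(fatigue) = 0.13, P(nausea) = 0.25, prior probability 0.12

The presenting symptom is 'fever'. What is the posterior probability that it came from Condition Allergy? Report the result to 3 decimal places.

0.305

The responsibility of component k is π_k f_k(x) divided by Σ_j π_j f_j(x).
Component likelihoods at x = 'fever':
  p_Cold = P(fever | comp) = 0.20
  p_Allergy = P(fever | comp) = 0.17
  p_Flu = P(fever | comp) = 0.20
Unnormalised posteriors:
  π_Cold·p_Cold = 0.54 × 0.2 = 0.108
  π_Allergy·p_Allergy = 0.34 × 0.17 = 0.0578
  π_Flu·p_Flu = 0.12 × 0.2 = 0.024
Marginal: 0.108 + 0.0578 + 0.024 = 0.1898
So the posterior for Condition Allergy is 0.0578 / 0.1898 ≈ 0.305.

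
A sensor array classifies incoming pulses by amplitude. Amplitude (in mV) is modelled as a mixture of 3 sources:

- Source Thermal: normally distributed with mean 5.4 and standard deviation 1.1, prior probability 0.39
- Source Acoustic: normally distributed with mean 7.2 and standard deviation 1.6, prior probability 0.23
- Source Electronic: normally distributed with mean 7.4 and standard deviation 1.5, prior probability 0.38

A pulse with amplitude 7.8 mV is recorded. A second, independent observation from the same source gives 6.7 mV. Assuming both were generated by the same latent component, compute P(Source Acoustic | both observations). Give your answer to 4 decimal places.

0.3313

By Bayes' theorem, P(k | x) = π_k f_k(x) / Σ_j π_j f_j(x).
Since both observations come from the same component, the likelihood for component k is f_k(x₁)·f_k(x₂).
  f_Thermal = [0.0335602] × [0.180397] = 0.00605416
  f_Acoustic = [0.232409] × [0.237457] = 0.0551872
  f_Electronic = [0.256671] × [0.238522] = 0.0612218
Multiply by the mixture weights:
  π_Thermal·f_Thermal = 0.39 × 0.00605416 = 0.00236112
  π_Acoustic·f_Acoustic = 0.23 × 0.0551872 = 0.012693
  π_Electronic·f_Electronic = 0.38 × 0.0612218 = 0.0232643
Marginal: 0.00236112 + 0.012693 + 0.0232643 = 0.0383185
P(Source Acoustic | x₁,x₂) ≈ 0.3313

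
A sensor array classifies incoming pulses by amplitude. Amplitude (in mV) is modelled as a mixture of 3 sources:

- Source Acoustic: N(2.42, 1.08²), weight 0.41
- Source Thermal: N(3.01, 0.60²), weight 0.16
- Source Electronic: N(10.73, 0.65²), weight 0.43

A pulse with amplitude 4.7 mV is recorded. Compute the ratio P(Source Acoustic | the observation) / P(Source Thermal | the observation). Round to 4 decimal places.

8.0979

The posterior odds equal the prior odds times the likelihood ratio: (P(Z=i)/P(Z=j))·(f_i(x)/f_j(x)).
Evaluate each component's likelihood at the observed value:
  p_Acoustic = (1/(1.08·√(2π)))·exp(−(4.7−2.42)²/(2·1.08²)) = 0.369391·exp(-2.22840) = 0.0397838
  p_Thermal = (1/(0.60·√(2π)))·exp(−(4.7−3.01)²/(2·0.60²)) = 0.664904·exp(-3.96681) = 0.0125892
  p_Electronic = (1/(0.65·√(2π)))·exp(−(4.7−10.73)²/(2·0.65²)) = 0.613757·exp(-43.03065) = 1.25899e-19
Posterior odds = (P(Z=Acoustic)·p_Acoustic) / (P(Z=Thermal)·p_Thermal) = (0.41·0.0397838) / (0.16·0.0125892) = 0.0163114 / 0.00201427 ≈ 8.0979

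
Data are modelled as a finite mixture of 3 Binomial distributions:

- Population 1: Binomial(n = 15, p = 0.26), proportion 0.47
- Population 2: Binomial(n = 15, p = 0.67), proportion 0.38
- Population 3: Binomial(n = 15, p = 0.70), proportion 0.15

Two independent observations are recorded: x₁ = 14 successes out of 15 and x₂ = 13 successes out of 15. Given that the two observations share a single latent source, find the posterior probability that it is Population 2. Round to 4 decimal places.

The responsibility of component k is π_k f_k(x) divided by Σ_j π_j f_j(x).
Since both observations come from the same component, the likelihood for component k is f_k(x₁)·f_k(x₂).
  L_1 = [C(15,14)·0.26^14·0.74^1 = 15·6.451e-09·0.74 = 7.16061e-08] × [1.42661e-06] = 1.02154e-13
  L_2 = [C(15,14)·0.67^14·0.33^1 = 15·0.00367322·0.33 = 0.0181825] × [0.0626888] = 0.00113984
  L_3 = [C(15,14)·0.70^14·0.30^1 = 15·0.00678223·0.3 = 0.03052] × [0.0915601] = 0.00279442
Unnormalised posteriors:
  π_1·L_1 = 0.47 × 1.02154e-13 = 4.80125e-14
  π_2·L_2 = 0.38 × 0.00113984 = 0.000433137
  π_3·L_3 = 0.15 × 0.00279442 = 0.000419163
Evidence: 4.80125e-14 + 0.000433137 + 0.000419163 = 0.0008523
Responsibility of Population 2: 0.000433137 / 0.0008523 ≈ 0.5082

0.5082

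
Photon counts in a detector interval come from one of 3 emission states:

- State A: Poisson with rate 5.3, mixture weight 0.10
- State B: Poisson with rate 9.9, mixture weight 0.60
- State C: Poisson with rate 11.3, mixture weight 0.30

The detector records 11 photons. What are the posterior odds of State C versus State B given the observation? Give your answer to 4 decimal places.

Only the two components matter; the odds are (π_i f_i(x)) / (π_j f_j(x)).
Poisson probabilities:
  L_A = 0.0115909
  L_B = 0.112542
  L_C = 0.118899
Posterior odds = (π_C·L_C) / (π_B·L_B) = (0.30·0.118899) / (0.60·0.112542) = 0.0356698 / 0.0675254 ≈ 0.5282

0.5282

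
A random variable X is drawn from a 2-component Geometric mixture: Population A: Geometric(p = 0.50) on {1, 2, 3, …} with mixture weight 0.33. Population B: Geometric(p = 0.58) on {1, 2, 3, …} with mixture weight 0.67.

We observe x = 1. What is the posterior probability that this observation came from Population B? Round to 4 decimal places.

P(component k | x) = π_k·f_k(x) / marginal(x), where marginal(x) = Σ_j π_j·f_j(x).
Component likelihoods at x = 1:
  L_A = 0.50·(1−0.50)^0 = 0.50·1 = 0.5
  L_B = 0.58·(1−0.58)^0 = 0.58·1 = 0.58
Weight by the priors:
  π_A·L_A = 0.33 × 0.5 = 0.165
  π_B·L_B = 0.67 × 0.58 = 0.3886
Marginal: 0.165 + 0.3886 = 0.5536
P(Population B | the observation) ≈ 0.7020

0.7020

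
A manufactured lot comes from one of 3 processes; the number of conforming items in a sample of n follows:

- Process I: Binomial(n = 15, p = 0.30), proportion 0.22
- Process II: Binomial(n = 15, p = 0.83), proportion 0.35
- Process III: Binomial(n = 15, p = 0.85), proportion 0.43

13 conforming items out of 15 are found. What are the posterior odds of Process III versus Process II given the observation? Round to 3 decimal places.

1.304

The posterior odds equal the prior odds times the likelihood ratio: (P(Z=i)/P(Z=j))·(f_i(x)/f_j(x)).
Component likelihoods at x = 13 conforming items out of 15:
  p_I = 8.20279e-06
  p_II = 0.269217
  p_III = 0.285639
Odds = (0.43/0.35) × (0.285639/0.269217) = 1.22857 × 1.061 ≈ 1.304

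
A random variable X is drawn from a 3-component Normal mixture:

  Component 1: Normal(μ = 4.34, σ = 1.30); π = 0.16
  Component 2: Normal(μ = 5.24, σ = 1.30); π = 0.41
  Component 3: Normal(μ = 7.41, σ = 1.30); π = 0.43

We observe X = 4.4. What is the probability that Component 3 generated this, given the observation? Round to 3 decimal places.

0.056

The responsibility of component k is w_k f_k(x) divided by Σ_j w_j f_j(x).
Component likelihoods at x = 4.4:
  L_1 = (1/(1.30·√(2π)))·exp(−(4.4−4.34)²/(2·1.30²)) = 0.306879·exp(-0.00107) = 0.306552
  L_2 = (1/(1.30·√(2π)))·exp(−(4.4−5.24)²/(2·1.30²)) = 0.306879·exp(-0.20876) = 0.24906
  L_3 = (1/(1.30·√(2π)))·exp(−(4.4−7.41)²/(2·1.30²)) = 0.306879·exp(-2.68050) = 0.02103
Prior × likelihood for each component:
  w_1·L_1 = 0.16 × 0.306552 = 0.0490483
  w_2·L_2 = 0.41 × 0.24906 = 0.102115
  w_3·L_3 = 0.43 × 0.02103 = 0.0090429
Denominator: 0.0490483 + 0.102115 + 0.0090429 = 0.160206
Responsibility of Component 3: 0.0090429 / 0.160206 ≈ 0.056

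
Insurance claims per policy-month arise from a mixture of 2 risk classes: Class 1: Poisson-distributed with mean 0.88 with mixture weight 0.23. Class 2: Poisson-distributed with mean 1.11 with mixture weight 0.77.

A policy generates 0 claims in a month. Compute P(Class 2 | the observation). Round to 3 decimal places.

0.727

Apply Bayes' rule: the posterior for each component is proportional to its prior times its likelihood at x.
Evaluate each component's likelihood at the observed value:
  L_1 = e^(−0.88)·0.88^0/0! = 0.414783
  L_2 = e^(−1.11)·1.11^0/0! = 0.329559
Multiply by the mixture weights:
  P(Z=1)·L_1 = 0.23 × 0.414783 = 0.0954001
  P(Z=2)·L_2 = 0.77 × 0.329559 = 0.25376
Denominator: 0.0954001 + 0.25376 = 0.34916
P(Class 2 | x) ≈ 0.727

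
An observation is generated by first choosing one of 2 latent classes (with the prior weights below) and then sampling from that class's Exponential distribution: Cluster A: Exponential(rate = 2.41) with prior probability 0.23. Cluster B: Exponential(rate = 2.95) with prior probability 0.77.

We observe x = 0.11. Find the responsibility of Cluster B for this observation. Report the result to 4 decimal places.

0.7943

Posterior ∝ prior × likelihood, so P(k | x) ∝ P(Z=k) f_k(x); normalise over all components.
Component likelihoods at x = 0.11:
  L_A = 2.41·e^(−2.41·0.11) = 2.41·e^(−0.2651) = 1.84878
  L_B = 2.95·e^(−2.95·0.11) = 2.95·e^(−0.3245) = 2.13252
Unnormalised posteriors:
  P(Z=A)·L_A = 0.23 × 1.84878 = 0.42522
  P(Z=B)·L_B = 0.77 × 2.13252 = 1.64204
Normaliser: 0.42522 + 1.64204 = 2.06726
P(Cluster B | the observation) ≈ 0.7943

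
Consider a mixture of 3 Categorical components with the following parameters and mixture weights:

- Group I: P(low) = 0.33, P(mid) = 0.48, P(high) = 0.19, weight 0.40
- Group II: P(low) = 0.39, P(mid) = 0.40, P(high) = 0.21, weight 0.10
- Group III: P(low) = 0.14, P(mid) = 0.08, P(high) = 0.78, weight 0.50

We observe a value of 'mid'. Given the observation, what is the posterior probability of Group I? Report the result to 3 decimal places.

0.706

Posterior ∝ prior × likelihood, so P(k | x) ∝ π_k f_k(x); normalise over all components.
Evaluate each component's likelihood at the observed value:
  p_I = 0.48
  p_II = 0.4
  p_III = 0.08
Unnormalised posteriors:
  π_I·p_I = 0.40 × 0.48 = 0.192
  π_II·p_II = 0.10 × 0.4 = 0.04
  π_III·p_III = 0.50 × 0.08 = 0.04
Sum: 0.192 + 0.04 + 0.04 = 0.272
P(Group I | the observation) ≈ 0.706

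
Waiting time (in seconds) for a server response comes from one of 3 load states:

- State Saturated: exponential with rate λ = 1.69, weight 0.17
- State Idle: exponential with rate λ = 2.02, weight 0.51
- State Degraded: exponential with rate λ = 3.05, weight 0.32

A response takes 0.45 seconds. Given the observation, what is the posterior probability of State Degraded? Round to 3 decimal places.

Apply Bayes' rule: the posterior for each component is proportional to its prior times its likelihood at x.
Evaluate each component's likelihood at the observed value:
  f_Saturated = 1.69·e^(−1.69·0.45) = 1.69·e^(−0.7605) = 0.789961
  f_Idle = 2.02·e^(−2.02·0.45) = 2.02·e^(−0.9090) = 0.813912
  f_Degraded = 3.05·e^(−3.05·0.45) = 3.05·e^(−1.3725) = 0.773091
Prior × likelihood for each component:
  P(Z=Saturated)·f_Saturated = 0.17 × 0.789961 = 0.134293
  P(Z=Idle)·f_Idle = 0.51 × 0.813912 = 0.415095
  P(Z=Degraded)·f_Degraded = 0.32 × 0.773091 = 0.247389
Marginal: 0.134293 + 0.415095 + 0.247389 = 0.796778
P(State Degraded | 0.45 seconds) = 0.247389 / 0.796778 ≈ 0.310

0.310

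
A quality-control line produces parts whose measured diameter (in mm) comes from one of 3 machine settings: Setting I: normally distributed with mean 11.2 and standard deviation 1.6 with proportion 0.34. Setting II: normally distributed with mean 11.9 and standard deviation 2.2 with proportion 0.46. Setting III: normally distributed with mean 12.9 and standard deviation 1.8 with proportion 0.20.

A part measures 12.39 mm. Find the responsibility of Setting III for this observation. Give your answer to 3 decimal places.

The responsibility of component k is π_k f_k(x) divided by Σ_j π_j f_j(x).
Normal densities:
  f_I = 0.189092
  f_II = 0.176895
  f_III = 0.212915
Multiply by the mixture weights:
  π_I·f_I = 0.34 × 0.189092 = 0.0642911
  π_II·f_II = 0.46 × 0.176895 = 0.0813716
  π_III·f_III = 0.20 × 0.212915 = 0.0425829
Normaliser: 0.0642911 + 0.0813716 + 0.0425829 = 0.188246
P(Setting III | x) ≈ 0.226

0.226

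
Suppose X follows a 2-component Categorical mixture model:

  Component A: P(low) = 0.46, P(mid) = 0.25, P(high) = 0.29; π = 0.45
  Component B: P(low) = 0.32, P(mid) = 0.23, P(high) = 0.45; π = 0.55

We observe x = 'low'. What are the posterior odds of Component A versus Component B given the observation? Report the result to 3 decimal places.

Posterior odds = (π_i f_i(x)) / (π_j f_j(x)); the normalising sum cancels.
Evaluate each component's likelihood at the observed value:
  L_A = P(low | comp) = 0.46
  L_B = P(low | comp) = 0.32
Posterior odds = (π_A·L_A) / (π_B·L_B) = (0.45·0.46) / (0.55·0.32) = 0.207 / 0.176 ≈ 1.176

1.176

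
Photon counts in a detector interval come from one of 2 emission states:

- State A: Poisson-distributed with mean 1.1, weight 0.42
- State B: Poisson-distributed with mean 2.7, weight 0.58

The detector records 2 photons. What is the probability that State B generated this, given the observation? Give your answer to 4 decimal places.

P(component k | x) = w_k·f_k(x) / marginal(x), where marginal(x) = Σ_j w_j·f_j(x).
Evaluate each component's likelihood at the observed value:
  L_A = e^(−1.1)·1.1^2/2! = 0.201387
  L_B = e^(−2.7)·2.7^2/2! = 0.244964
Multiply by the mixture weights:
  w_A·L_A = 0.42 × 0.201387 = 0.0845825
  w_B·L_B = 0.58 × 0.244964 = 0.142079
Denominator: 0.0845825 + 0.142079 = 0.226662
P(State B | 2 photons) = 0.142079 / 0.226662 ≈ 0.6268

0.6268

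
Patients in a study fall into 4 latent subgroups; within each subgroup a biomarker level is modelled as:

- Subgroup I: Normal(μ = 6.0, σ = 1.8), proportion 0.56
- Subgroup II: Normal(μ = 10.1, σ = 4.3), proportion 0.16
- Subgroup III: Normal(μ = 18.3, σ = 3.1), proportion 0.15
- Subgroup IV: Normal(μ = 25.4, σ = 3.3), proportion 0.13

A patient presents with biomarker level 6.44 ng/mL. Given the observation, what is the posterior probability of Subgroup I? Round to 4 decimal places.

0.9209

Apply Bayes' rule: the posterior for each component is proportional to its prior times its likelihood at x.
Component likelihoods at x = 6.44 ng/mL:
  f_I = (1/(1.8·√(2π)))·exp(−(6.44−6.0)²/(2·1.8²)) = 0.221635·exp(-0.02988) = 0.215111
  f_II = (1/(4.3·√(2π)))·exp(−(6.44−10.1)²/(2·4.3²)) = 0.092777·exp(-0.36224) = 0.0645837
  f_III = (1/(3.1·√(2π)))·exp(−(6.44−18.3)²/(2·3.1²)) = 0.128691·exp(-7.31840) = 8.5351e-05
  f_IV = (1/(3.3·√(2π)))·exp(−(6.44−25.4)²/(2·3.3²)) = 0.120892·exp(-16.50512) = 8.20941e-09
Unnormalised posteriors:
  π_I·f_I = 0.56 × 0.215111 = 0.120462
  π_II·f_II = 0.16 × 0.0645837 = 0.0103334
  π_III·f_III = 0.15 × 8.5351e-05 = 1.28027e-05
  π_IV·f_IV = 0.13 × 8.20941e-09 = 1.06722e-09
Marginal: 0.120462 + 0.0103334 + 1.28027e-05 + 1.06722e-09 = 0.130808
P(Subgroup I | data) = 0.120462 / 0.130808 ≈ 0.9209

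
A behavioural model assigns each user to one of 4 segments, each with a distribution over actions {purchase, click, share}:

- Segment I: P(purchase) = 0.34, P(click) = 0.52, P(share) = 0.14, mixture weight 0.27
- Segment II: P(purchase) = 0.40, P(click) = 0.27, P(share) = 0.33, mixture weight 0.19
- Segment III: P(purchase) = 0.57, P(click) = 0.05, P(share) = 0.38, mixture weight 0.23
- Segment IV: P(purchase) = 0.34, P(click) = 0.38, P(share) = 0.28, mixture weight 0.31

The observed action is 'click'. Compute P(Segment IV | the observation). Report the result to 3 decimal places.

P(component k | x) = w_k·f_k(x) / marginal(x), where marginal(x) = Σ_j w_j·f_j(x).
Categorical probabilities:
  L_I = 0.52
  L_II = 0.27
  L_III = 0.05
  L_IV = 0.38
Multiply by the mixture weights:
  w_I·L_I = 0.27 × 0.52 = 0.1404
  w_II·L_II = 0.19 × 0.27 = 0.0513
  w_III·L_III = 0.23 × 0.05 = 0.0115
  w_IV·L_IV = 0.31 × 0.38 = 0.1178
Marginal: 0.1404 + 0.0513 + 0.0115 + 0.1178 = 0.321
P(Segment IV | x) ≈ 0.367

0.367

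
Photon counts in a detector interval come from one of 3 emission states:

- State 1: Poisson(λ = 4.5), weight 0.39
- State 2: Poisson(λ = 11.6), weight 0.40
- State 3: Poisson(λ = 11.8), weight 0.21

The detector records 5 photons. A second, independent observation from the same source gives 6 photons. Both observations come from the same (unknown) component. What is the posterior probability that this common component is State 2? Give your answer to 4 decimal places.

By Bayes' theorem, P(k | x) = P(Z=k) f_k(x) / Σ_j P(Z=j) f_j(x).
Since both observations come from the same component, the likelihood for component k is f_k(x₁)·f_k(x₂).
  p_1 = [e^(−4.5)·4.5^5/5! = 0.170827] × [0.12812] = 0.0218864
  p_2 = [e^(−11.6)·11.6^5/5! = 0.0160433] × [0.031017] = 0.000497614
  p_3 = [e^(−11.8)·11.8^5/5! = 0.0143072] × [0.0281374] = 0.000402567
Weight by the priors:
  P(Z=1)·p_1 = 0.39 × 0.0218864 = 0.00853568
  P(Z=2)·p_2 = 0.40 × 0.000497614 = 0.000199045
  P(Z=3)·p_3 = 0.21 × 0.000402567 = 8.45391e-05
Marginal: 0.00853568 + 0.000199045 + 8.45391e-05 = 0.00881927
So the posterior for State 2 is 0.000199045 / 0.00881927 ≈ 0.0226.

0.0226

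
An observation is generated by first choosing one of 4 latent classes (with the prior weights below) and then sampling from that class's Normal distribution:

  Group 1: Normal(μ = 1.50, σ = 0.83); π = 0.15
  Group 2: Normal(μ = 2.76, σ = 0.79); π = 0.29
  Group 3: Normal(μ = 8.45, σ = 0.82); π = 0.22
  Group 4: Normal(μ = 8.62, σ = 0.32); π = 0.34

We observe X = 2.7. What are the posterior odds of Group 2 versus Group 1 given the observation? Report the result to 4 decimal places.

Posterior odds = (P(Z=i) f_i(x)) / (P(Z=j) f_j(x)); the normalising sum cancels.
Component likelihoods at x = 2.7:
  L_1 = (1/(0.83·√(2π)))·exp(−(2.7−1.50)²/(2·0.83²)) = 0.480653·exp(-1.04514) = 0.169017
  L_2 = (1/(0.79·√(2π)))·exp(−(2.7−2.76)²/(2·0.79²)) = 0.504990·exp(-0.00288) = 0.503536
  L_3 = (1/(0.82·√(2π)))·exp(−(2.7−8.45)²/(2·0.82²)) = 0.486515·exp(-24.58544) = 1.02276e-11
  L_4 = (1/(0.32·√(2π)))·exp(−(2.7−8.62)²/(2·0.32²)) = 1.246695·exp(-171.12500) = 5.98573e-75
0.146025 / 0.0253526 ≈ 5.7598

5.7598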